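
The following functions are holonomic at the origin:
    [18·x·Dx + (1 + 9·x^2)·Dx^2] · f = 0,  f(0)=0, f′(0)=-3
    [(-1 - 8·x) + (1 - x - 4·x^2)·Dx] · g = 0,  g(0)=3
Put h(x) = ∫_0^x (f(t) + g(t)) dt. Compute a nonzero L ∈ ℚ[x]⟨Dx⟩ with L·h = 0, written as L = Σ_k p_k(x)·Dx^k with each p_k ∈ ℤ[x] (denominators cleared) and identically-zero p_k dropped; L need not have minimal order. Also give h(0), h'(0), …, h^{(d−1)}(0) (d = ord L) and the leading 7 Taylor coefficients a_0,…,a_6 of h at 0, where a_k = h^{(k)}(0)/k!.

L = (90 - 360·x - 6462·x^2 - 14688·x^3 - 63936·x^4 - 31104·x^6)·Dx^2 + (-36 - 294·x - 324·x^2 - 3198·x^3 - 13680·x^4 - 46080·x^5 - 3888·x^6 - 31104·x^7)·Dx^3 + (5 + 16·x + 160·x^2 - 96·x^3 + 555·x^4 - 2304·x^5 - 4896·x^6 - 1296·x^7 - 5184·x^8)·Dx^4  (order 4).
h: a_k = 0, 3, 0, 5, 9, 87/5, 122/5, …
ICs: h(0) = 0, h′(0) = 3, h′′(0) = 0, h′′′(0) = 30.

f: a_k = 0, -3, 0, 9, 0, -243/5, 0, …
g: a_k = 3, 3, 15, 27, 87, 195, 543, …
L₀ := lclm(L_f,L_g); ord L₀ ≤ 2+1.
Integrate: L := L₀·Dx.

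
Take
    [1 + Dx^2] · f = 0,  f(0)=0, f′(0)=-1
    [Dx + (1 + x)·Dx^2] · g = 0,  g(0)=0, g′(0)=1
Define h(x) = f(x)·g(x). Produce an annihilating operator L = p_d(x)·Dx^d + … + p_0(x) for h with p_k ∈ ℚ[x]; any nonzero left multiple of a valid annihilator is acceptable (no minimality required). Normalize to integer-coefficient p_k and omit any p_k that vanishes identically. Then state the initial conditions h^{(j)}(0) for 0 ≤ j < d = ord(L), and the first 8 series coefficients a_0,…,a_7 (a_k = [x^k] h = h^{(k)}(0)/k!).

L = (-3 + 6·x + 19·x^2 + 16·x^3 + 4·x^4) + (4 + 20·x + 24·x^2 + 8·x^3)·Dx + (20·x + 42·x^2 + 32·x^3 + 8·x^4)·Dx^2 + (4 + 20·x + 24·x^2 + 8·x^3)·Dx^3 + (3 + 14·x + 23·x^2 + 16·x^3 + 4·x^4)·Dx^4  (order 4).
h: a_k = 0, 0, -1, 1/2, -1/6, 1/6, -11/72, 31/240, …
ICs: h(0) = 0, h′(0) = 0, h′′(0) = -2, h′′′(0) = 3.

f: a_k = 0, -1, 0, 1/6, 0, -1/120, 0, 1/5040, …
g: a_k = 0, 1, -1/2, 1/3, -1/4, 1/5, -1/6, 1/7, …
L₀ := L_f ⊗_s L_g (sym. prod.), ord ≤ 4.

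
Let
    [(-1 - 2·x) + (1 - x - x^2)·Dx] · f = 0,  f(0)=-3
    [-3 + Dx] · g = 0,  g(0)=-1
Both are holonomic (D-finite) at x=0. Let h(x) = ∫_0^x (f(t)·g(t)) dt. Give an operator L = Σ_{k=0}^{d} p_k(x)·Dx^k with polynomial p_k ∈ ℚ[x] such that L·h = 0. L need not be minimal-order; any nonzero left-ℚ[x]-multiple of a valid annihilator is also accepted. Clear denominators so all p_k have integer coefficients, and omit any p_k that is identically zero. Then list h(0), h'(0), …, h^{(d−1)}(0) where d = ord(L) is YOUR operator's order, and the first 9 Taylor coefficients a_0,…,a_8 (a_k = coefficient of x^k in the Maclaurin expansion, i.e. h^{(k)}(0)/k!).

L = (4 - x - 3·x^2)·Dx + (-1 + x + x^2)·Dx^2  (order 2).
h: a_k = 0, 3, 6, 19/2, 27/2, 741/40, 509/20, 19869/560, 56331/1120, …
ICs: h(0) = 0, h′(0) = 3.

f: a_k = -3, -3, -6, -9, -15, -24, -39, -63, -102, …
g: a_k = -1, -3, -9/2, -9/2, -27/8, -81/40, -81/80, -243/560, -729/4480, …
f·g: L₀ = L_f ⊗_s L_g, ord ≤ 1·1.
h=∫h₀ ⇒ L = L₀·Dx.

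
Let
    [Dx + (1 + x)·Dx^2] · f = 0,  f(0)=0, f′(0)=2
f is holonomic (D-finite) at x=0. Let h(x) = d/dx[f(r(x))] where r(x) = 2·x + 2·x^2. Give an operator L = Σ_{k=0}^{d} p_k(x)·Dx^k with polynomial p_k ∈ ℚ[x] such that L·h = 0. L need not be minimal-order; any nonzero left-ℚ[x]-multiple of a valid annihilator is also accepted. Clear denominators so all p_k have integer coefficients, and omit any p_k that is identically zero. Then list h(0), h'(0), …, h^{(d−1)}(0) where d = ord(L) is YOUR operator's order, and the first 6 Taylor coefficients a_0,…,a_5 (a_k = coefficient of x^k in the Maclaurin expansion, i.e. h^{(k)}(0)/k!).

f: a_k = 0, 2, -1, 2/3, -1/2, 2/5, …
Change of var in L_f (x↦r) gives L₀.
h₀' ⇒ L via d/dx closure of L₀.
L = (4·x + 4·x^2) + (1 + 4·x + 6·x^2 + 4·x^3)·Dx  (order 1).
h: a_k = 4, 0, -8, 16, -16, 0, …
ICs: h(0) = 4.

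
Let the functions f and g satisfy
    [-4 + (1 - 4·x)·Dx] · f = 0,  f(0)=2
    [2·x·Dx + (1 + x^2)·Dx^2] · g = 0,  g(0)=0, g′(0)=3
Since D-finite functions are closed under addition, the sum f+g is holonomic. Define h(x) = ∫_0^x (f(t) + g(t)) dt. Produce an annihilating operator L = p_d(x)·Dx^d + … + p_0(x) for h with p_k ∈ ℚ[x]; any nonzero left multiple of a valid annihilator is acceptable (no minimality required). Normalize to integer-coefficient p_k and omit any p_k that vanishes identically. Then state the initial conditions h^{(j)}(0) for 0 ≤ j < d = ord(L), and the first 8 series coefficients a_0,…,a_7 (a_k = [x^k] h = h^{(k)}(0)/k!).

L = (-8 + 128·x + 24·x^2)·Dx^2 + (49 - 8·x + 109·x^2 + 24·x^3)·Dx^3 + (-4 + 15·x + 15·x^3 + 4·x^4)·Dx^4  (order 4).
h: a_k = 0, 2, 11/2, 32/3, 127/4, 512/5, 10243/30, 8192/7, …
ICs: h(0) = 0, h′(0) = 2, h′′(0) = 11, h′′′(0) = 64.

f: a_k = 2, 8, 32, 128, 512, 2048, 8192, 32768, …
g: a_k = 0, 3, 0, -1, 0, 3/5, 0, -3/7, …
Sum ⇒ L₀ = lclm(L_f,L_g) in ℚ(x)⟨Dx⟩.
Integrate: L := L₀·Dx.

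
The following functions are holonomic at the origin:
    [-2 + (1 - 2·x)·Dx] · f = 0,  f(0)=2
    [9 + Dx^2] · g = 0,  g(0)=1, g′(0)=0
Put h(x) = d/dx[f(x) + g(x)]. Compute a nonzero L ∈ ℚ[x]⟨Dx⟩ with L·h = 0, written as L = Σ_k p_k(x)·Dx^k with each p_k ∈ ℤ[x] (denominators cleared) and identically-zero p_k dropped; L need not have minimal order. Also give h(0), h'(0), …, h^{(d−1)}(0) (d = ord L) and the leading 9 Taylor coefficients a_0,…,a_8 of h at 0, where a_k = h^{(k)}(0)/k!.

L = (684 - 432·x + 432·x^2) + (-99 + 306·x - 324·x^2 + 216·x^3)·Dx + (76 - 48·x + 48·x^2)·Dx^2 + (-11 + 34·x - 36·x^2 + 24·x^3)·Dx^3  (order 3).
h: a_k = 4, 7, 48, 283/2, 320, 30477/40, 1792, 2294489/560, 9216, …
ICs: h(0) = 4, h′(0) = 7, h′′(0) = 96.

f: a_k = 2, 4, 8, 16, 32, 64, 128, 256, 512, …
g: a_k = 1, 0, -9/2, 0, 27/8, 0, -81/80, 0, 729/4480, …
L₀ := lclm(L_f,L_g); ord L₀ ≤ 1+2.
h=h₀': d/dx-closure on L₀ ⇒ L.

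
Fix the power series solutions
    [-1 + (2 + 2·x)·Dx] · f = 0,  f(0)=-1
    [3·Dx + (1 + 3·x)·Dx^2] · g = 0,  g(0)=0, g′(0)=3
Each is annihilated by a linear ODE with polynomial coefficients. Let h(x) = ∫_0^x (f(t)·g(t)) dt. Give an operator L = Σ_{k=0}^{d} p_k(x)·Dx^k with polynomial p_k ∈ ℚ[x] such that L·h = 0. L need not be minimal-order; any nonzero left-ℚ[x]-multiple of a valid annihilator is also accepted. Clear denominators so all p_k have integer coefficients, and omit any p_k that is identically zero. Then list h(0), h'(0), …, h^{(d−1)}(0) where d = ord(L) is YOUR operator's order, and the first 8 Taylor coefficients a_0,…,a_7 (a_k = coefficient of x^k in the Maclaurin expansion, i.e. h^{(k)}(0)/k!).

L = (-3 + 3·x)·Dx + (8 + 8·x)·Dx^2 + (4 + 20·x + 28·x^2 + 12·x^3)·Dx^3  (order 3).
h: a_k = 0, 0, -3/2, 1, -51/32, 3, -7883/1280, 60063/4480, …
ICs: h(0) = 0, h′(0) = 0, h′′(0) = -3.

f: a_k = -1, -1/2, 1/8, -1/16, 5/128, -7/256, 21/1024, -33/2048, …
g: a_k = 0, 3, -9/2, 9, -81/4, 243/5, -243/2, 2187/7, …
Sym-product of L_f,L_g gives L₀ (≤ ord 2).
h=∫h₀ ⇒ L = L₀·Dx.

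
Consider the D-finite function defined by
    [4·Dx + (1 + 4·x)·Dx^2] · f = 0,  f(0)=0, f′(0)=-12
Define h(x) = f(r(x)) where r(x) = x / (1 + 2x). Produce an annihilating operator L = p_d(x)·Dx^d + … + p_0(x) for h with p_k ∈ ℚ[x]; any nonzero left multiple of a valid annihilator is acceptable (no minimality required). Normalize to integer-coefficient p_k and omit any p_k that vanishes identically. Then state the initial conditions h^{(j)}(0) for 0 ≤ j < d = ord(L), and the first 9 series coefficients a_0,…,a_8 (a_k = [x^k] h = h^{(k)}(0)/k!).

f: a_k = 0, -12, 24, -64, 192, -3072/5, 2048, -49152/7, 24576, …
Change of var in L_f (x↦r) gives L₀.
L = (8 + 24·x)·Dx + (1 + 8·x + 12·x^2)·Dx^2  (order 2).
h: a_k = 0, -12, 48, -208, 960, -23232/5, 23296, -839424/7, 629760, …
ICs: h(0) = 0, h′(0) = -12.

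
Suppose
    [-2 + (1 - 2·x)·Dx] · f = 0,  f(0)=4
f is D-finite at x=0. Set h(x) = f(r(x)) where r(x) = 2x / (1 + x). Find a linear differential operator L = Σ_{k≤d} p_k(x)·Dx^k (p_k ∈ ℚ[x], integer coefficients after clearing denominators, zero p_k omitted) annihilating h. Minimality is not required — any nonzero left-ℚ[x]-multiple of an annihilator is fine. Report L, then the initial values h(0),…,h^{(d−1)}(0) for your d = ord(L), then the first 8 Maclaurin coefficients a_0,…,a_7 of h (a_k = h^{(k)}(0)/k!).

f: a_k = 4, 8, 16, 32, 64, 128, 256, 512, …
f∘r: x↦r, Dx↦Dx/r' in L_f ⇒ L₀.
L = 4 + (-1 + 2·x + 3·x^2)·Dx  (order 1).
h: a_k = 4, 16, 48, 144, 432, 1296, 3888, 11664, …
ICs: h(0) = 4.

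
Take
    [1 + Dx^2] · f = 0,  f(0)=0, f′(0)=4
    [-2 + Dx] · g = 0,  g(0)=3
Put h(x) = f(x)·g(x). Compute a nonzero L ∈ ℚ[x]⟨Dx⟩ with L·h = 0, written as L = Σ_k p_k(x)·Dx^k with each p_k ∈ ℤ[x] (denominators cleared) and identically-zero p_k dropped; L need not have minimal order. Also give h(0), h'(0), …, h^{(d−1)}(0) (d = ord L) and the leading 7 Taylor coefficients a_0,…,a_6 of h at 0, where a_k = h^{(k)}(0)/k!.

f: a_k = 0, 4, 0, -2/3, 0, 1/30, 0, …
g: a_k = 3, 6, 6, 4, 2, 4/5, 4/15, …
Sym-product of L_f,L_g gives L₀ (≤ ord 2).
L = 5 - 4·Dx + Dx^2  (order 2).
h: a_k = 0, 12, 24, 22, 12, 41/10, 11/15, …
ICs: h(0) = 0, h′(0) = 12.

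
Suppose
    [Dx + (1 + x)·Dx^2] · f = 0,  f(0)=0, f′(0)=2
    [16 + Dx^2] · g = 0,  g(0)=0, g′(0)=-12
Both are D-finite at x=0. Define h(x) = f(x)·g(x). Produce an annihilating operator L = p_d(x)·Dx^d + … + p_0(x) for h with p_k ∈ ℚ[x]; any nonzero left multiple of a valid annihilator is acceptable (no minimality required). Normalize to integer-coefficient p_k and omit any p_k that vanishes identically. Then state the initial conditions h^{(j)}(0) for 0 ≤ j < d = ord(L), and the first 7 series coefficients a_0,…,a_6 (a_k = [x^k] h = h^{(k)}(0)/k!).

L = (15072 + 62976·x + 97024·x^2 + 65536·x^3 + 16384·x^4) + (1984 + 6080·x + 6144·x^2 + 2048·x^3)·Dx + (1950 + 8000·x + 12192·x^2 + 8192·x^3 + 2048·x^4)·Dx^2 + (124 + 380·x + 384·x^2 + 128·x^3)·Dx^3 + (63 + 254·x + 383·x^2 + 256·x^3 + 64·x^4)·Dx^4  (order 4).
h: a_k = 0, 0, -24, 12, 56, -26, -104/3, …
ICs: h(0) = 0, h′(0) = 0, h′′(0) = -48, h′′′(0) = 72.

f: a_k = 0, 2, -1, 2/3, -1/2, 2/5, -1/3, …
g: a_k = 0, -12, 0, 32, 0, -128/5, 0, …
Product ⇒ symmetric product L₀, ord ≤ 4.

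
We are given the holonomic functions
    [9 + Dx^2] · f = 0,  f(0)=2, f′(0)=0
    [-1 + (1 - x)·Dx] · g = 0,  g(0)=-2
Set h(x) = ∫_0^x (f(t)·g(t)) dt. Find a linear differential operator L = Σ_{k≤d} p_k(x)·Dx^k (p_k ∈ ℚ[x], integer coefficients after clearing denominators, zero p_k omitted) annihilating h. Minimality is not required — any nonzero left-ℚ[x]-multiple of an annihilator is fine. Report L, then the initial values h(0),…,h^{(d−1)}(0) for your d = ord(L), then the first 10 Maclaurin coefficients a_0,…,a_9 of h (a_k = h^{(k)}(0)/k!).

L = (-9 + 9·x)·Dx + 2·Dx^2 + (-1 + x)·Dx^3  (order 3).
h: a_k = 0, -4, -2, 14/3, 7/2, 1/10, 1/12, 13/20, 91/160, 4367/10080, …
ICs: h(0) = 0, h′(0) = -4, h′′(0) = -4.

f: a_k = 2, 0, -9, 0, 27/4, 0, -81/40, 0, 729/2240, 0, …
g: a_k = -2, -2, -2, -2, -2, -2, -2, -2, -2, -2, …
L₀ := L_f ⊗_s L_g (sym. prod.), ord ≤ 2.
Integrate: L := L₀·Dx.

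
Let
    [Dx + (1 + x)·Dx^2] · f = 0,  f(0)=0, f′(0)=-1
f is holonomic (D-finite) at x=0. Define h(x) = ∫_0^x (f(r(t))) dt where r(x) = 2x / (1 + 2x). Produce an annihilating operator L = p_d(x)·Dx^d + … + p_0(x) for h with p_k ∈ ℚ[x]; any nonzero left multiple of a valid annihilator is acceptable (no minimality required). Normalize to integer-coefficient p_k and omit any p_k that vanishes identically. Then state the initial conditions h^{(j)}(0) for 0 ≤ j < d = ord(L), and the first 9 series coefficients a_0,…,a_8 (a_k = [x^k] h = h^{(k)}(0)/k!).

L = (6 + 16·x)·Dx^2 + (1 + 6·x + 8·x^2)·Dx^3  (order 3).
h: a_k = 0, 0, -1, 2, -14/3, 12, -496/15, 96, -2032/7, …
ICs: h(0) = 0, h′(0) = 0, h′′(0) = -2.

f: a_k = 0, -1, 1/2, -1/3, 1/4, -1/5, 1/6, -1/7, 1/8, …
Change of var in L_f (x↦r) gives L₀.
∫: right-multiply L₀ by Dx.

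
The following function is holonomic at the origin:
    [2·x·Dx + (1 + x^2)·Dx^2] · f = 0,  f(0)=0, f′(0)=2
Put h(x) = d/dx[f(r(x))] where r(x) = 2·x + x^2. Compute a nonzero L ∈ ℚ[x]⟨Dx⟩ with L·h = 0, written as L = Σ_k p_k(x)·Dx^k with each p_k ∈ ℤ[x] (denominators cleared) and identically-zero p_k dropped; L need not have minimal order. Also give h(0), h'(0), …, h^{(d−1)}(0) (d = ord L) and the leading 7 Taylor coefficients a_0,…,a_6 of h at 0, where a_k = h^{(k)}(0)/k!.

f: a_k = 0, 2, 0, -2/3, 0, 2/5, 0, …
Change of var in L_f (x↦r) gives L₀.
Differentiate: ansatz ord ≤ ord L₀ ⇒ L.
L = (-1 + 8·x + 16·x^2 + 12·x^3 + 3·x^4) + (1 + x + 4·x^2 + 8·x^3 + 5·x^4 + x^5)·Dx  (order 1).
h: a_k = 4, 4, -16, -32, 44, 188, -32, …
ICs: h(0) = 4.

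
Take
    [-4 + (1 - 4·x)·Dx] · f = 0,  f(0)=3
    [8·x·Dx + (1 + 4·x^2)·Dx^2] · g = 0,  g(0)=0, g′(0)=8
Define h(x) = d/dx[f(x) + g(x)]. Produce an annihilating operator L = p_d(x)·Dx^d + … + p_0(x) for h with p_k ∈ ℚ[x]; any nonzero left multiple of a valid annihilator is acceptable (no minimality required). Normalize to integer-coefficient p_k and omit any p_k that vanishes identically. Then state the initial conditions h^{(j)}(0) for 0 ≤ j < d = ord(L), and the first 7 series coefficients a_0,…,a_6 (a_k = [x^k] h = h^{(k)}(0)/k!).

f: a_k = 3, 12, 48, 192, 768, 3072, 12288, …
g: a_k = 0, 8, 0, -32/3, 0, 128/5, 0, …
Weyl lclm of L_f,L_g ⇒ L₀ (ord ≤ 3).
Derive L from L₀ (diff closure).
L = (-8 + 128·x + 96·x^2) + (13 - 8·x + 100·x^2 + 96·x^3)·Dx + (-1 + 3·x + 12·x^3 + 16·x^4)·Dx^2  (order 2).
h: a_k = 20, 96, 544, 3072, 15488, 73728, 343552, …
ICs: h(0) = 20, h′(0) = 96.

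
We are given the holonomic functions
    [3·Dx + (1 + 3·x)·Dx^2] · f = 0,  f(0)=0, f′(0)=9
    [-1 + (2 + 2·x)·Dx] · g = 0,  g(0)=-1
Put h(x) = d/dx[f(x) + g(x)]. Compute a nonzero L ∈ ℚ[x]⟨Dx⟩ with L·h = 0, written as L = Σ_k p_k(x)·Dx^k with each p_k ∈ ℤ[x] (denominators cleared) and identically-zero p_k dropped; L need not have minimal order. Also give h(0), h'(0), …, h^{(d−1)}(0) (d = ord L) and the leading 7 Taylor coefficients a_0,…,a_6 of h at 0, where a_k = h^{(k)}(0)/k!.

f: a_k = 0, 9, -27/2, 27, -243/4, 729/5, -729/2, …
g: a_k = -1, -1/2, 1/8, -1/16, 5/128, -7/256, 21/1024, …
Weyl lclm of L_f,L_g ⇒ L₀ (ord ≤ 3).
h₀' ⇒ L via d/dx closure of L₀.
L = (27 + 9·x) + (69 + 126·x + 45·x^2)·Dx + (10 + 46·x + 54·x^2 + 18·x^3)·Dx^2  (order 2).
h: a_k = 17/2, -107/4, 1293/16, -7771/32, 186589/256, -1119681/512, 13436697/2048, …
ICs: h(0) = 17/2, h′(0) = -107/4.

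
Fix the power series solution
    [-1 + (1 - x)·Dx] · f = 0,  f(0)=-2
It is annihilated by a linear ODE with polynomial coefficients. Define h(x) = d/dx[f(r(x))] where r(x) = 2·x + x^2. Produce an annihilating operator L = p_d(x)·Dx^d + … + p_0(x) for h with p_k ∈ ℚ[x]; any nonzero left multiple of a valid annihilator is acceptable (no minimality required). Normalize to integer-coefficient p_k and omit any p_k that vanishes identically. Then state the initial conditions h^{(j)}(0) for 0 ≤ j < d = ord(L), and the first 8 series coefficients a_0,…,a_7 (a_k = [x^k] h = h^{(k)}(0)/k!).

f: a_k = -2, -2, -2, -2, -2, -2, -2, -2, …
h₀=f(r): pull back L_f along r ⇒ L₀.
h=h₀': d/dx-closure on L₀ ⇒ L.
L = (5 + 6·x + 3·x^2) + (-1 + x + 3·x^2 + x^3)·Dx  (order 1).
h: a_k = -4, -20, -72, -232, -700, -2028, -5712, -15760, …
ICs: h(0) = -4.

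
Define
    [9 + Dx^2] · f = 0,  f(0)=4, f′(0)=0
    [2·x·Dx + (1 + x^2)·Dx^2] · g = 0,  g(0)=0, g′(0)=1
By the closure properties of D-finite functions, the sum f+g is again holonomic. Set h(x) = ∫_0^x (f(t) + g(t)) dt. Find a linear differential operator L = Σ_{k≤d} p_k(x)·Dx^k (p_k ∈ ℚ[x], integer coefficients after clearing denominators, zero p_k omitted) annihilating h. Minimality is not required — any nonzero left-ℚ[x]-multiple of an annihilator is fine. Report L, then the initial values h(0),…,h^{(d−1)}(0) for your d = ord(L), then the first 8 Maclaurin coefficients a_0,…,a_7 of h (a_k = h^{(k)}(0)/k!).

f: a_k = 4, 0, -18, 0, 27/2, 0, -81/20, 0, …
g: a_k = 0, 1, 0, -1/3, 0, 1/5, 0, -1/7, …
Weyl lclm of L_f,L_g ⇒ L₀ (ord ≤ 4).
∫: right-multiply L₀ by Dx.
L = (-54·x + 540·x^3 + 162·x^5)·Dx^2 + (63 + 279·x^2 + 297·x^4 + 81·x^6)·Dx^3 + (-6·x + 60·x^3 + 18·x^5)·Dx^4 + (7 + 31·x^2 + 33·x^4 + 9·x^6)·Dx^5  (order 5).
h: a_k = 0, 4, 1/2, -6, -1/12, 27/10, 1/30, -81/140, …
ICs: h(0) = 0, h′(0) = 4, h′′(0) = 1, h′′′(0) = -36, h′′′′(0) = -2.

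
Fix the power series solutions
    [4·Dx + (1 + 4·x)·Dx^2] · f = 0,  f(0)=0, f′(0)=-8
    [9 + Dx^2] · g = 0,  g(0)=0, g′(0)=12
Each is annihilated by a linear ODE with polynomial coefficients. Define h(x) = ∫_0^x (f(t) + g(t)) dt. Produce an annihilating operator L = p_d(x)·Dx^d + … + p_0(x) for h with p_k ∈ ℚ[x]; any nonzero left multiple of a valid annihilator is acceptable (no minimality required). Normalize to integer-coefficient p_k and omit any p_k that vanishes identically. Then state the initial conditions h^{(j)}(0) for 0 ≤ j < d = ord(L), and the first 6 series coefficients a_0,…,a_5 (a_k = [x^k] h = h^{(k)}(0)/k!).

f: a_k = 0, -8, 16, -128/3, 128, -2048/5, …
g: a_k = 0, 12, 0, -18, 0, 81/10, …
f+g: L₀ = lclm(L_f,L_g), ord ≤ 2+2.
Integrate: L := L₀·Dx.
L = (3780 + 2592·x + 5184·x^2)·Dx^2 + (369 + 2124·x + 3888·x^2 + 5184·x^3)·Dx^3 + (420 + 288·x + 576·x^2)·Dx^4 + (41 + 236·x + 432·x^2 + 576·x^3)·Dx^5  (order 5).
h: a_k = 0, 0, 2, 16/3, -91/6, 128/5, …
ICs: h(0) = 0, h′(0) = 0, h′′(0) = 4, h′′′(0) = 32, h′′′′(0) = -364.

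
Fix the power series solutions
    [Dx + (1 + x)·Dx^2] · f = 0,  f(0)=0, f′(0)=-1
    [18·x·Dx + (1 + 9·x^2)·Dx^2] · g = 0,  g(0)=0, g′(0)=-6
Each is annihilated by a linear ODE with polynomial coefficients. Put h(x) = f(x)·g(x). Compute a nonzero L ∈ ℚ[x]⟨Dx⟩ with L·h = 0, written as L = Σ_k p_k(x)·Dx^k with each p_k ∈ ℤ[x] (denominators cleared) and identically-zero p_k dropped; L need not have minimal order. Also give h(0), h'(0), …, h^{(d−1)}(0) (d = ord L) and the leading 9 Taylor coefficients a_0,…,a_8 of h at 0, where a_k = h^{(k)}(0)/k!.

L = (1368 + 2700·x + 37584·x^2 + 95580·x^3 + 87480·x^4 + 37908·x^5 + 26244·x^7)·Dx + (1298 + 9180·x + 54612·x^2 + 194724·x^3 + 324000·x^4 + 271188·x^5 + 102060·x^6 + 78732·x^7 + 91854·x^8)·Dx^2 + (76 + 2848·x + 12096·x^2 + 43992·x^3 + 117288·x^4 + 173016·x^5 + 139968·x^6 + 75816·x^7 + 78732·x^8 + 52488·x^9)·Dx^3 + (37 + 146·x + 901·x^2 + 2808·x^3 + 7362·x^4 + 15228·x^5 + 21546·x^6 + 17496·x^7 + 12393·x^8 + 13122·x^9 + 6561·x^10)·Dx^4  (order 4).
h: a_k = 0, 0, 6, -3, -16, 15/2, 462/5, -451/10, -2976/5, …
ICs: h(0) = 0, h′(0) = 0, h′′(0) = 12, h′′′(0) = -18.

f: a_k = 0, -1, 1/2, -1/3, 1/4, -1/5, 1/6, -1/7, 1/8, …
g: a_k = 0, -6, 0, 18, 0, -486/5, 0, 4374/7, 0, …
L₀ := L_f ⊗_s L_g (sym. prod.), ord ≤ 4.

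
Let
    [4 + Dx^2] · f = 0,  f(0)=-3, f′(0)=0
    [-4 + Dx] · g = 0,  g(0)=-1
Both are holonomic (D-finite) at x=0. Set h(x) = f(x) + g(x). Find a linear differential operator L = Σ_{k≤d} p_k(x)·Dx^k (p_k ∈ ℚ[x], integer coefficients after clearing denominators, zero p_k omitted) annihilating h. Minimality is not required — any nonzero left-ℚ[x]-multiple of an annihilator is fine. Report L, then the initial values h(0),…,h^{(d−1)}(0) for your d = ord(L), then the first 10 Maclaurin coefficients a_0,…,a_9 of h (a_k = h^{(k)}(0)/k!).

f: a_k = -3, 0, 6, 0, -2, 0, 4/15, 0, -2/105, 0, …
g: a_k = -1, -4, -8, -32/3, -32/3, -128/15, -256/45, -1024/315, -512/315, -2048/2835, …
f+g: L₀ = lclm(L_f,L_g), ord ≤ 2+1.
L = -16 + 4·Dx - 4·Dx^2 + Dx^3  (order 3).
h: a_k = -4, -4, -2, -32/3, -38/3, -128/15, -244/45, -1024/315, -74/45, -2048/2835, …
ICs: h(0) = -4, h′(0) = -4, h′′(0) = -4.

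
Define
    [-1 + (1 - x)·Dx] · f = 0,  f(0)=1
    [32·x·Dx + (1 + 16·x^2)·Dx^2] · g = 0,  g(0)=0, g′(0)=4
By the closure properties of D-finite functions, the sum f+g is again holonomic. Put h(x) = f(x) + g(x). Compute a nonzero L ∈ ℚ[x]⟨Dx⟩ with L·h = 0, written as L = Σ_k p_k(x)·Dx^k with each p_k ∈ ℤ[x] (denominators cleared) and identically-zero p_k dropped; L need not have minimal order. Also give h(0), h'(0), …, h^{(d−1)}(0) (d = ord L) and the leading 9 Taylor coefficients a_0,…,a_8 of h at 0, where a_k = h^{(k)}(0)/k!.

f: a_k = 1, 1, 1, 1, 1, 1, 1, 1, 1, …
g: a_k = 0, 4, 0, -64/3, 0, 1024/5, 0, -16384/7, 0, …
L₀ := lclm(L_f,L_g); ord L₀ ≤ 1+2.
L = (-32 + 128·x + 1536·x^2)·Dx + (19 - 32·x - 656·x^2 + 1536·x^3)·Dx^2 + (-1 - 15·x - 240·x^3 + 256·x^4)·Dx^3  (order 3).
h: a_k = 1, 5, 1, -61/3, 1, 1029/5, 1, -16377/7, 1, …
ICs: h(0) = 1, h′(0) = 5, h′′(0) = 2.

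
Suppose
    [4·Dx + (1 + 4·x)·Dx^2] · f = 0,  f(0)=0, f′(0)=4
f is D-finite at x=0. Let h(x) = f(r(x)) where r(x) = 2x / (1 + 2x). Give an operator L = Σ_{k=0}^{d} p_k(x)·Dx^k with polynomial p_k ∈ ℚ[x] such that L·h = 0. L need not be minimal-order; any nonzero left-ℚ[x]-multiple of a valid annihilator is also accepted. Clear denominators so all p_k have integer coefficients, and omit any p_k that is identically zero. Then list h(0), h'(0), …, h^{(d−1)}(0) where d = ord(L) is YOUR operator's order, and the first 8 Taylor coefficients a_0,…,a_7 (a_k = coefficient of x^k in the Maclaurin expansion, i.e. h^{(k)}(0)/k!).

L = (12 + 40·x)·Dx + (1 + 12·x + 20·x^2)·Dx^2  (order 2).
h: a_k = 0, 8, -48, 992/3, -2496, 99968/5, -166656, 9999872/7, …
ICs: h(0) = 0, h′(0) = 8.

f: a_k = 0, 4, -8, 64/3, -64, 1024/5, -2048/3, 16384/7, …
Substitute x→r, Dx→(1/r')Dx; clear ⇒ L₀.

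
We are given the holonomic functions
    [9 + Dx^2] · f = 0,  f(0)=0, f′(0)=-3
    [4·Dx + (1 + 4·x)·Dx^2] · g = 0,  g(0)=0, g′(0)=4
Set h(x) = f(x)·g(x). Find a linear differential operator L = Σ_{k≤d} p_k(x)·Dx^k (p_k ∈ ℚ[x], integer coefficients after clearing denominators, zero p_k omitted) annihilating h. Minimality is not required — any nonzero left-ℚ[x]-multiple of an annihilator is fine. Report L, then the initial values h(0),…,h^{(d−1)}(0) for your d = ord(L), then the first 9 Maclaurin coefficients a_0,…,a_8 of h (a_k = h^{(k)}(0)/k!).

L = (-2043 - 1296·x + 44064·x^2 + 186624·x^3 + 186624·x^4) + (72 + 5472·x + 31104·x^2 + 41472·x^3)·Dx + (-182 + 864·x + 12096·x^2 + 41472·x^3 + 41472·x^4)·Dx^2 + (8 + 608·x + 3456·x^2 + 4608·x^3)·Dx^3 + (5 + 112·x + 800·x^2 + 2304·x^3 + 2304·x^4)·Dx^4  (order 4).
h: a_k = 0, 0, -12, 24, -46, 156, -1053/2, 8881/5, -859821/140, …
ICs: h(0) = 0, h′(0) = 0, h′′(0) = -24, h′′′(0) = 144.

f: a_k = 0, -3, 0, 9/2, 0, -81/40, 0, 243/560, 0, …
g: a_k = 0, 4, -8, 64/3, -64, 1024/5, -2048/3, 16384/7, -8192, …
Product ⇒ symmetric product L₀, ord ≤ 4.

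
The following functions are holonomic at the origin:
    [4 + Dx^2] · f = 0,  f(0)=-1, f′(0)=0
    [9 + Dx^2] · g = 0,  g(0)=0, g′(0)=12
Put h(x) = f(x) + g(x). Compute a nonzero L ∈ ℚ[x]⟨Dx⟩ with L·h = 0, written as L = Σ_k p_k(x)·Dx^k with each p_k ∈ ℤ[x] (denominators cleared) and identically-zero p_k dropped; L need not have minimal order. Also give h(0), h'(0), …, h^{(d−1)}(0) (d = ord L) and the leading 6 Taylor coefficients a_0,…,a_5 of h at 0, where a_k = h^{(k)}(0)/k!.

f: a_k = -1, 0, 2, 0, -2/3, 0, …
g: a_k = 0, 12, 0, -18, 0, 81/10, …
f+g: L₀ = lclm(L_f,L_g), ord ≤ 2+2.
L = 36 + 13·Dx^2 + Dx^4  (order 4).
h: a_k = -1, 12, 2, -18, -2/3, 81/10, …
ICs: h(0) = -1, h′(0) = 12, h′′(0) = 4, h′′′(0) = -108.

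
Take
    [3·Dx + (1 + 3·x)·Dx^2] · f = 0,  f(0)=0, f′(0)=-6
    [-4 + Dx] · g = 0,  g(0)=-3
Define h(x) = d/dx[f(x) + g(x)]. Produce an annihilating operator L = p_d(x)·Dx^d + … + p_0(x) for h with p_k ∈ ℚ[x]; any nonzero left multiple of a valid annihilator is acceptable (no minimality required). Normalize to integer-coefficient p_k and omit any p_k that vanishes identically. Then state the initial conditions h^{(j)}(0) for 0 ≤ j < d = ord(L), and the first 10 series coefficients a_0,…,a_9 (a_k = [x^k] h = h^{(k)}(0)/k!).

L = (-120 - 144·x) + (2 - 96·x - 144·x^2)·Dx + (7 + 33·x + 36·x^2)·Dx^2  (order 2).
h: a_k = -18, -30, -150, 34, -614, 6778/5, -66634/15, 1373714/105, -4135478/105, 111594418/945, …
ICs: h(0) = -18, h′(0) = -30.

f: a_k = 0, -6, 9, -18, 81/2, -486/5, 243, -4374/7, 6561/4, -4374, …
g: a_k = -3, -12, -24, -32, -32, -128/5, -256/15, -1024/105, -512/105, -2048/945, …
Sum ⇒ L₀ = lclm(L_f,L_g) in ℚ(x)⟨Dx⟩.
h₀' ⇒ L via d/dx closure of L₀.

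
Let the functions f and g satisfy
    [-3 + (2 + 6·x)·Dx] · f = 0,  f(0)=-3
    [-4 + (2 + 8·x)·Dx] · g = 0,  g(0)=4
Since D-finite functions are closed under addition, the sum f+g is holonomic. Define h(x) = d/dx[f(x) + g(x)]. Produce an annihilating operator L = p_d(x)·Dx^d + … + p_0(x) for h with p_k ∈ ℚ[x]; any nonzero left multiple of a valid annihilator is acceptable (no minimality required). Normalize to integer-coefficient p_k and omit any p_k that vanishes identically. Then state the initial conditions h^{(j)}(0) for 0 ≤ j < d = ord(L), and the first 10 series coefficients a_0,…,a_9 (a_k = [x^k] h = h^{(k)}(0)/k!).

f: a_k = -3, -9/2, 27/8, -81/16, 1215/128, -5103/256, 45927/1024, -216513/2048, 8444007/32768, -42220035/65536, …
g: a_k = 4, 8, -8, 16, -40, 112, -336, 1056, -3432, 11440, …
h₀=f+g: left-lcm gives L₀, ord ≤ 2.
h₀' ⇒ L via d/dx closure of L₀.
L = -18 + (-21 - 72·x)·Dx + (-2 - 14·x - 24·x^2)·Dx^2  (order 2).
h: a_k = 7/2, -37/4, 525/16, -3905/32, 117845/256, -894411/512, 13623225/2048, -104015769/4096, 6367606245/65536, -48828543335/131072, …
ICs: h(0) = 7/2, h′(0) = -37/4.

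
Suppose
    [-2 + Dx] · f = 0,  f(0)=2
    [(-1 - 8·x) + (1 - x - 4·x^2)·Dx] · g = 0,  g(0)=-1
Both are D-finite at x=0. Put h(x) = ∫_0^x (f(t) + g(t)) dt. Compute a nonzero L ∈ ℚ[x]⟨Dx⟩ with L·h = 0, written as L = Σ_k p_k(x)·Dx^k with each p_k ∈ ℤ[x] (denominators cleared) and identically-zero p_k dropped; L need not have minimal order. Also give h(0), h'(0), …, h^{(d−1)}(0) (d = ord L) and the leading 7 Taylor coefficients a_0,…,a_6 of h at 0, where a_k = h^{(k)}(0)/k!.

L = (16 + 20·x + 240·x^2 + 128·x^3)·Dx + (-6 - 32·x - 124·x^2 + 32·x^3 + 64·x^4)·Dx^2 + (-1 + 11·x + 2·x^2 - 48·x^3 - 32·x^4)·Dx^3  (order 3).
h: a_k = 0, 1, 3/2, -1/3, -19/12, -83/15, -967/90, …
ICs: h(0) = 0, h′(0) = 1, h′′(0) = 3.

f: a_k = 2, 4, 4, 8/3, 4/3, 8/15, 8/45, …
g: a_k = -1, -1, -5, -9, -29, -65, -181, …
Weyl lclm of L_f,L_g ⇒ L₀ (ord ≤ 2).
h=∫h₀ ⇒ L = L₀·Dx.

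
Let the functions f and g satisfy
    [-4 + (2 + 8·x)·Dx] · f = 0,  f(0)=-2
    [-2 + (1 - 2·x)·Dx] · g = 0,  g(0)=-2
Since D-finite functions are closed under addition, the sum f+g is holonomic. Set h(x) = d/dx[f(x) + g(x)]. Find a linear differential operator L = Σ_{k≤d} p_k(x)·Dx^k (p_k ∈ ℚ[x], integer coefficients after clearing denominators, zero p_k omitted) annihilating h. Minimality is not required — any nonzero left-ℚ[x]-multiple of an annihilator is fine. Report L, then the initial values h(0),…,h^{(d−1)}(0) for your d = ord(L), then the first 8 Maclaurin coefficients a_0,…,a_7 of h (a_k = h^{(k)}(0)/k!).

L = (-16 - 16·x) + (-2 - 40·x - 56·x^2)·Dx + (1 + 4·x - 4·x^2 - 16·x^3)·Dx^2  (order 2).
h: a_k = -8, -8, -72, -48, -600, 240, -5488, 9632, …
ICs: h(0) = -8, h′(0) = -8.

f: a_k = -2, -4, 4, -8, 20, -56, 168, -528, …
g: a_k = -2, -4, -8, -16, -32, -64, -128, -256, …
Sum ⇒ L₀ = lclm(L_f,L_g) in ℚ(x)⟨Dx⟩.
Derive L from L₀ (diff closure).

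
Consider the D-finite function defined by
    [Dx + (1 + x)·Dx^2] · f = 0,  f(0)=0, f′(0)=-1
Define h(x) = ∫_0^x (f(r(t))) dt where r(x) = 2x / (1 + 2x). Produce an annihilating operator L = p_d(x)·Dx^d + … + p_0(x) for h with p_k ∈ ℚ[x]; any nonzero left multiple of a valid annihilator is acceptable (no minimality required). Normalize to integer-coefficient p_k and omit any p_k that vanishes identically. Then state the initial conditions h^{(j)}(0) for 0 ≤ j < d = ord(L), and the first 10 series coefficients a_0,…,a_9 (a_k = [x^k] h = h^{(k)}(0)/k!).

f: a_k = 0, -1, 1/2, -1/3, 1/4, -1/5, 1/6, -1/7, 1/8, -1/9, …
Substitute x→r, Dx→(1/r')Dx; clear ⇒ L₀.
Integrate: L := L₀·Dx.
L = (6 + 16·x)·Dx^2 + (1 + 6·x + 8·x^2)·Dx^3  (order 3).
h: a_k = 0, 0, -1, 2, -14/3, 12, -496/15, 96, -2032/7, 2720/3, …
ICs: h(0) = 0, h′(0) = 0, h′′(0) = -2.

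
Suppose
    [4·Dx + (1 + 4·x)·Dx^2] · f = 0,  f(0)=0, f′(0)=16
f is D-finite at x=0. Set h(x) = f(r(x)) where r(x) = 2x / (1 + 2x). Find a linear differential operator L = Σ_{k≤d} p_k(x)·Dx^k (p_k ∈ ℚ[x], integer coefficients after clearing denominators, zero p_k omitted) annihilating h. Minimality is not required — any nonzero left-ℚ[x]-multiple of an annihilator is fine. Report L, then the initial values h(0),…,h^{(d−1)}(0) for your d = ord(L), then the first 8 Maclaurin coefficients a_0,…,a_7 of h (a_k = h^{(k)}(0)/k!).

f: a_k = 0, 16, -32, 256/3, -256, 4096/5, -8192/3, 65536/7, …
Change of var in L_f (x↦r) gives L₀.
L = (12 + 40·x)·Dx + (1 + 12·x + 20·x^2)·Dx^2  (order 2).
h: a_k = 0, 32, -192, 3968/3, -9984, 399872/5, -666624, 39999488/7, …
ICs: h(0) = 0, h′(0) = 32.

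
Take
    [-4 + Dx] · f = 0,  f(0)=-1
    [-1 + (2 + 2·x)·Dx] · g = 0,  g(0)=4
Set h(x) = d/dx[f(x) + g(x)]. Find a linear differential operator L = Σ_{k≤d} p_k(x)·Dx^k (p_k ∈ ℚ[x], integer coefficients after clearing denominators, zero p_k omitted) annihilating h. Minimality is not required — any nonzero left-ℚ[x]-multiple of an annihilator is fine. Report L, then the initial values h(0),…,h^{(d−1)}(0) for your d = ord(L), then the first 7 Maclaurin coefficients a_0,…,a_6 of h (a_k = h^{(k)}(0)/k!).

f: a_k = -1, -4, -8, -32/3, -32/3, -128/15, -256/45, …
g: a_k = 4, 2, -1/2, 1/4, -5/32, 7/64, -21/256, …
f+g: L₀ = lclm(L_f,L_g), ord ≤ 1+1.
h=h₀': d/dx-closure on L₀ ⇒ L.
L = (-44 - 32·x) + (-61 - 128·x - 64·x^2)·Dx + (18 + 34·x + 16·x^2)·Dx^2  (order 2).
h: a_k = -2, -17, -125/4, -1039/24, -8087/192, -66481/1920, -513893/23040, …
ICs: h(0) = -2, h′(0) = -17.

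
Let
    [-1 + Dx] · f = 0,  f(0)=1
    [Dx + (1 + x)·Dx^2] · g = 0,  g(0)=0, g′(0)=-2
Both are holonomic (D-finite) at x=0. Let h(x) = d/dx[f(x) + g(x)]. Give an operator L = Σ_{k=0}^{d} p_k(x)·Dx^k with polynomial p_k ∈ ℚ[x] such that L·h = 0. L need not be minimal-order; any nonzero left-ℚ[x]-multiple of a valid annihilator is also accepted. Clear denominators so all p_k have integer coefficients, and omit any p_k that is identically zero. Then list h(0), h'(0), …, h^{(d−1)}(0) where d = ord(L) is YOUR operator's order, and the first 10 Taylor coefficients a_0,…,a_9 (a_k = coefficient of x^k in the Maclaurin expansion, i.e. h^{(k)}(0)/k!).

f: a_k = 1, 1, 1/2, 1/6, 1/24, 1/120, 1/720, 1/5040, 1/40320, 1/362880, …
g: a_k = 0, -2, 1, -2/3, 1/2, -2/5, 1/3, -2/7, 1/4, -2/9, …
Sum ⇒ L₀ = lclm(L_f,L_g) in ℚ(x)⟨Dx⟩.
Differentiate: ansatz ord ≤ ord L₀ ⇒ L.
L = (-3 - x) + (1 - 2·x - x^2)·Dx + (2 + 3·x + x^2)·Dx^2  (order 2).
h: a_k = -1, 3, -3/2, 13/6, -47/24, 241/120, -1439/720, 10081/5040, -80639/40320, 725761/362880, …
ICs: h(0) = -1, h′(0) = 3.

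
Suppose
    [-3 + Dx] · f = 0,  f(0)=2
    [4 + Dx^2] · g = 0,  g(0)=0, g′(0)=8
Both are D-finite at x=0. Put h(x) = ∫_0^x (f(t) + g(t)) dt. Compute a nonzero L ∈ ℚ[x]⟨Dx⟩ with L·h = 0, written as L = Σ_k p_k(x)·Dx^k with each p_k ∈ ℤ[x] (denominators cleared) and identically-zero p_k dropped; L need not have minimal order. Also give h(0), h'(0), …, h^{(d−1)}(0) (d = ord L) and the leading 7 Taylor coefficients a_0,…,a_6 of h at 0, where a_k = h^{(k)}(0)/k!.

L = -12·Dx + 4·Dx^2 - 3·Dx^3 + Dx^4  (order 4).
h: a_k = 0, 2, 7, 3, 11/12, 27/20, 307/360, …
ICs: h(0) = 0, h′(0) = 2, h′′(0) = 14, h′′′(0) = 18.

f: a_k = 2, 6, 9, 9, 27/4, 81/20, 81/40, …
g: a_k = 0, 8, 0, -16/3, 0, 16/15, 0, …
f+g: L₀ = lclm(L_f,L_g), ord ≤ 1+2.
h=∫h₀ ⇒ L = L₀·Dx.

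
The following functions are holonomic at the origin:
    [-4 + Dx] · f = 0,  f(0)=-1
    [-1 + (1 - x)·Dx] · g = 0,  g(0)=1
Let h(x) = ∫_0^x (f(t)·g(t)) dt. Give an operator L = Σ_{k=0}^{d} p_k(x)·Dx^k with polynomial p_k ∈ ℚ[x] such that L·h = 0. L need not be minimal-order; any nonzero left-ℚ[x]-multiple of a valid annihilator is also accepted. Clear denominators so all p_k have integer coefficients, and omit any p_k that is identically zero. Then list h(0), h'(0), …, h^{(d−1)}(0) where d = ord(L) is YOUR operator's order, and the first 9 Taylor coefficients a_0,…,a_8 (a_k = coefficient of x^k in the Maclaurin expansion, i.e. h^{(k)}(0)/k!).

L = (5 - 4·x)·Dx + (-1 + x)·Dx^2  (order 2).
h: a_k = 0, -1, -5/2, -13/3, -71/12, -103/15, -643/90, -437/63, -16319/2520, …
ICs: h(0) = 0, h′(0) = -1.

f: a_k = -1, -4, -8, -32/3, -32/3, -128/15, -256/45, -1024/315, -512/315, …
g: a_k = 1, 1, 1, 1, 1, 1, 1, 1, 1, …
L₀ := L_f ⊗_s L_g (sym. prod.), ord ≤ 1.
h=∫₀ˣh₀: take L = L₀·Dx.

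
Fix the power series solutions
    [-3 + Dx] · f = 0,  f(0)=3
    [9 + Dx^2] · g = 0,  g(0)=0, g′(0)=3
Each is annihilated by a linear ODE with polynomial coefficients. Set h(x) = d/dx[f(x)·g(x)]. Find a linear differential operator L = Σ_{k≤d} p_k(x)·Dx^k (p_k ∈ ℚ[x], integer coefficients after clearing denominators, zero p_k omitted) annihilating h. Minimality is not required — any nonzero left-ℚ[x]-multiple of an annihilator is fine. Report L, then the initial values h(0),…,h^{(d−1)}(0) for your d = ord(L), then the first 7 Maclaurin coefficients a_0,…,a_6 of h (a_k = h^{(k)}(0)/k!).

L = 18 - 6·Dx + Dx^2  (order 2).
h: a_k = 9, 54, 81, 0, -243/2, -729/5, -729/10, …
ICs: h(0) = 9, h′(0) = 54.

f: a_k = 3, 9, 27/2, 27/2, 81/8, 243/40, 243/80, …
g: a_k = 0, 3, 0, -9/2, 0, 81/40, 0, …
Sym-product of L_f,L_g gives L₀ (≤ ord 2).
h=h₀': d/dx-closure on L₀ ⇒ L.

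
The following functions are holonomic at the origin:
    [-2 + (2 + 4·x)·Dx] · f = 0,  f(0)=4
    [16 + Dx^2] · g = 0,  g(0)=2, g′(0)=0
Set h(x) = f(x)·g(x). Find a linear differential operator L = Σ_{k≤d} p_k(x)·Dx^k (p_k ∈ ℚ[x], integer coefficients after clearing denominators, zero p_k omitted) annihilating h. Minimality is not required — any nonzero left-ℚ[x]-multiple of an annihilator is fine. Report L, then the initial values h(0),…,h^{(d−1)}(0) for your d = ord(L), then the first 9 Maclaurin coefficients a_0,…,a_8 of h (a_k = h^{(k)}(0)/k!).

L = (19 + 64·x + 64·x^2) + (-2 - 4·x)·Dx + (1 + 4·x + 4·x^2)·Dx^2  (order 2).
h: a_k = 8, 8, -68, -60, 337/3, 181/3, -5281/90, -3811/90, 199649/5040, …
ICs: h(0) = 8, h′(0) = 8.

f: a_k = 4, 4, -2, 2, -5/2, 7/2, -21/4, 33/4, -429/32, …
g: a_k = 2, 0, -16, 0, 64/3, 0, -512/45, 0, 1024/315, …
Sym-product of L_f,L_g gives L₀ (≤ ord 2).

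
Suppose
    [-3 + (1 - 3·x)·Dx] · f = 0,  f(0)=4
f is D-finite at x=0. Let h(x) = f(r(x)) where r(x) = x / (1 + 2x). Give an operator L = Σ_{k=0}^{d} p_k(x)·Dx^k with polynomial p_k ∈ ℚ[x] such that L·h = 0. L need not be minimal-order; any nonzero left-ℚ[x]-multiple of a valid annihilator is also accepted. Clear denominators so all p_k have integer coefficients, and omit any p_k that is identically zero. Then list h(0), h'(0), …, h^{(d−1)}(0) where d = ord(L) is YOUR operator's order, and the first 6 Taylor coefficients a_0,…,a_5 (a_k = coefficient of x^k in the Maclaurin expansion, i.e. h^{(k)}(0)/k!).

L = 3 + (-1 - x + 2·x^2)·Dx  (order 1).
h: a_k = 4, 12, 12, 12, 12, 12, …
ICs: h(0) = 4.

f: a_k = 4, 12, 36, 108, 324, 972, …
L₀ from L_f via x↦r, Dx↦r'^{-1}Dx.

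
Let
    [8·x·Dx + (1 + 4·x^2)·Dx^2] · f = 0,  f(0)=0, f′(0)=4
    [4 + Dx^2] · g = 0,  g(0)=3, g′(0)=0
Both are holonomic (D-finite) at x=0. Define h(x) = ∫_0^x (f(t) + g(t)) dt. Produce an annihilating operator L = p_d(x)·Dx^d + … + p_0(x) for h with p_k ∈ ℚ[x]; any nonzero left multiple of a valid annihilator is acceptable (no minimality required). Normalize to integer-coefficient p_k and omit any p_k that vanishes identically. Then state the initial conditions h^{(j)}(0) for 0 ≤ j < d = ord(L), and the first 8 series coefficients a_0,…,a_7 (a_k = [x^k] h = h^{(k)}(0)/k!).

f: a_k = 0, 4, 0, -16/3, 0, 64/5, 0, -256/7, …
g: a_k = 3, 0, -6, 0, 2, 0, -4/15, 0, …
L₀ := lclm(L_f,L_g); ord L₀ ≤ 2+2.
Integrate: L := L₀·Dx.
L = (-352·x + 1792·x^3 + 512·x^5)·Dx^2 + (-4 + 112·x^2 + 576·x^4 + 256·x^6)·Dx^3 + (-88·x + 448·x^3 + 128·x^5)·Dx^4 + (-1 + 28·x^2 + 144·x^4 + 64·x^6)·Dx^5  (order 5).
h: a_k = 0, 3, 2, -2, -4/3, 2/5, 32/15, -4/105, …
ICs: h(0) = 0, h′(0) = 3, h′′(0) = 4, h′′′(0) = -12, h′′′′(0) = -32.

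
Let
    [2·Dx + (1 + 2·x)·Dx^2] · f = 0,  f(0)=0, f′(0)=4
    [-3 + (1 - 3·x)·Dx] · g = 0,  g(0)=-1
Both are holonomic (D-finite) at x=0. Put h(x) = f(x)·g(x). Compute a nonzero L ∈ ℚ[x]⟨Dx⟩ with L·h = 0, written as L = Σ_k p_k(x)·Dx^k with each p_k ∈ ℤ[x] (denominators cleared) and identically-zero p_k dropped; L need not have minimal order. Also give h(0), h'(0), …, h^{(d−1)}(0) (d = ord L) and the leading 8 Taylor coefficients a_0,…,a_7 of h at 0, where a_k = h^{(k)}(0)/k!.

f: a_k = 0, 4, -4, 16/3, -8, 64/5, -64/3, 256/7, …
g: a_k = -1, -3, -9, -27, -81, -243, -729, -2187, …
Sym-product of L_f,L_g gives L₀ (≤ ord 2).
L = 6 + (4 + 18·x)·Dx + (-1 + x + 6·x^2)·Dx^2  (order 2).
h: a_k = 0, -4, -8, -88/3, -80, -1264/5, -11056/15, -78672/35, …
ICs: h(0) = 0, h′(0) = -4.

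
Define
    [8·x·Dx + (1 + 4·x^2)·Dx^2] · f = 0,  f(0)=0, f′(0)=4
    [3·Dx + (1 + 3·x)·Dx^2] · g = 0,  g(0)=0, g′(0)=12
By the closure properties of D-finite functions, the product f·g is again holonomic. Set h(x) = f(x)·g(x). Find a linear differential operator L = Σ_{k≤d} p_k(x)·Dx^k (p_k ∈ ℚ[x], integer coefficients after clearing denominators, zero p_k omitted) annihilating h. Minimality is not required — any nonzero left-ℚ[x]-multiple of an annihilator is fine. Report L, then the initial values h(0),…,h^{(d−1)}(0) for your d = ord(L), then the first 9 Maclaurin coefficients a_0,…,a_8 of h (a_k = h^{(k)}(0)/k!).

f: a_k = 0, 4, 0, -16/3, 0, 64/5, 0, -256/7, 0, …
g: a_k = 0, 12, -18, 36, -81, 972/5, -486, 8748/7, -6561/2, …
h₀=f·g: eliminate ⇒ L₀, order ≤ 2·2.
L = (1632 + 8496·x + 23040·x^2 + 110016·x^3 + 207360·x^4 + 269568·x^5 + 82944·x^7)·Dx + (418 + 6672·x + 44112·x^2 + 151488·x^3 + 393984·x^4 + 642816·x^5 + 725760·x^6 + 82944·x^7 + 290304·x^8)·Dx^2 + (204 + 1844·x + 12096·x^2 + 47408·x^3 + 122880·x^4 + 240192·x^5 + 331776·x^6 + 361728·x^7 + 82944·x^8 + 165888·x^9)·Dx^3 + (25 + 246·x + 1217·x^2 + 4128·x^3 + 10624·x^4 + 22080·x^5 + 34272·x^6 + 41472·x^7 + 43776·x^8 + 13824·x^9 + 20736·x^10)·Dx^4  (order 4).
h: a_k = 0, 0, 48, -72, 80, -228, 3696/5, -8712/5, 3984, …
ICs: h(0) = 0, h′(0) = 0, h′′(0) = 96, h′′′(0) = -432.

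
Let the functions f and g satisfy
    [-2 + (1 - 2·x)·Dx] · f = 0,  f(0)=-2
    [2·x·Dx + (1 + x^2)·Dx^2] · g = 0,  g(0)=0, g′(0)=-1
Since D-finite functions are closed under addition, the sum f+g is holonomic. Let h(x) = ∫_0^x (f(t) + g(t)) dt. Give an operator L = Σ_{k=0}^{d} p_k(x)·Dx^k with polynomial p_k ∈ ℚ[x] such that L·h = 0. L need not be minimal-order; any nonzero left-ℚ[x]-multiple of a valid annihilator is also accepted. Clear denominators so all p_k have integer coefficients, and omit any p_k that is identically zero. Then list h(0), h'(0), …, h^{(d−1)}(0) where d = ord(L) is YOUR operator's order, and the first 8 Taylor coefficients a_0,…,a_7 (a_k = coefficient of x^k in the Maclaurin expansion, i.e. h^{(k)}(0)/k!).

f: a_k = -2, -4, -8, -16, -32, -64, -128, -256, …
g: a_k = 0, -1, 0, 1/3, 0, -1/5, 0, 1/7, …
f+g: L₀ = lclm(L_f,L_g), ord ≤ 1+2.
h=∫₀ˣh₀: take L = L₀·Dx.
L = (-4 + 32·x + 12·x^2)·Dx^2 + (13 - 4·x + 25·x^2 + 12·x^3)·Dx^3 + (-2 + 3·x + 3·x^3 + 2·x^4)·Dx^4  (order 4).
h: a_k = 0, -2, -5/2, -8/3, -47/12, -32/5, -107/10, -128/7, …
ICs: h(0) = 0, h′(0) = -2, h′′(0) = -5, h′′′(0) = -16.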